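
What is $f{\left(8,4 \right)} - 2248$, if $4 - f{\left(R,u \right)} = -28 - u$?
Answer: $-2212$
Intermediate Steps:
$f{\left(R,u \right)} = 32 + u$ ($f{\left(R,u \right)} = 4 - \left(-28 - u\right) = 4 + \left(28 + u\right) = 32 + u$)
$f{\left(8,4 \right)} - 2248 = \left(32 + 4\right) - 2248 = 36 - 2248 = -2212$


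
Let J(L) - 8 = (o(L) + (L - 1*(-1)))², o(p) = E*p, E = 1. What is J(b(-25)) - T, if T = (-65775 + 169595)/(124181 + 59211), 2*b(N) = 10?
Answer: 5888437/45848 ≈ 128.43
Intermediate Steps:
b(N) = 5 (b(N) = (½)*10 = 5)
o(p) = p (o(p) = 1*p = p)
T = 25955/45848 (T = 103820/183392 = 103820*(1/183392) = 25955/45848 ≈ 0.56611)
J(L) = 8 + (1 + 2*L)² (J(L) = 8 + (L + (L - 1*(-1)))² = 8 + (L + (L + 1))² = 8 + (L + (1 + L))² = 8 + (1 + 2*L)²)
J(b(-25)) - T = (8 + (1 + 2*5)²) - 1*25955/45848 = (8 + (1 + 10)²) - 25955/45848 = (8 + 11²) - 25955/45848 = (8 + 121) - 25955/45848 = 129 - 25955/45848 = 5888437/45848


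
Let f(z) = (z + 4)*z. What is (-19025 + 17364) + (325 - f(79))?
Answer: -7893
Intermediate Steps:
f(z) = z*(4 + z) (f(z) = (4 + z)*z = z*(4 + z))
(-19025 + 17364) + (325 - f(79)) = (-19025 + 17364) + (325 - 79*(4 + 79)) = -1661 + (325 - 79*83) = -1661 + (325 - 1*6557) = -1661 + (325 - 6557) = -1661 - 6232 = -7893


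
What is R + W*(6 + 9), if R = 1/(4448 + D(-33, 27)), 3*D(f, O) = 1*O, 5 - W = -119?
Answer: 8290021/4457 ≈ 1860.0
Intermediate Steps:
W = 124 (W = 5 - 1*(-119) = 5 + 119 = 124)
D(f, O) = O/3 (D(f, O) = (1*O)/3 = O/3)
R = 1/4457 (R = 1/(4448 + (⅓)*27) = 1/(4448 + 9) = 1/4457 ≈ 0.00022437)
R + W*(6 + 9) = 1/4457 + 124*(6 + 9) = 1/4457 + 124*15 = 1/4457 + 1860 = 8290021/4457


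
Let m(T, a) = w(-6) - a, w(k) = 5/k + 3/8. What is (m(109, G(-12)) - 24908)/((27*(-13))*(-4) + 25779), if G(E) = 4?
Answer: -597899/652392 ≈ -0.91647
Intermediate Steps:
w(k) = 3/8 + 5/k (w(k) = 5/k + 3*(1/8) = 5/k + 3/8 = 3/8 + 5/k)
m(T, a) = -11/24 - a (m(T, a) = (3/8 + 5/(-6)) - a = (3/8 + 5*(-1/6)) - a = (3/8 - 5/6) - a = -11/24 - a)
(m(109, G(-12)) - 24908)/((27*(-13))*(-4) + 25779) = ((-11/24 - 1*4) - 24908)/((27*(-13))*(-4) + 25779) = ((-11/24 - 4) - 24908)/(-351*(-4) + 25779) = (-107/24 - 24908)/(1404 + 25779) = -597899/24/27183 = -597899/24*1/27183 = -597899/652392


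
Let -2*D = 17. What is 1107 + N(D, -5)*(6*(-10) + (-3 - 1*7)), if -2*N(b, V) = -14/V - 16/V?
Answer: 1317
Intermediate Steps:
D = -17/2 (D = -½*17 = -17/2 ≈ -8.5000)
N(b, V) = 15/V (N(b, V) = -(-14/V - 16/V)/2 = -(-15)/V = 15/V)
1107 + N(D, -5)*(6*(-10) + (-3 - 1*7)) = 1107 + (15/(-5))*(6*(-10) + (-3 - 1*7)) = 1107 + (15*(-⅕))*(-60 + (-3 - 7)) = 1107 - 3*(-60 - 10) = 1107 - 3*(-70) = 1107 + 210 = 1317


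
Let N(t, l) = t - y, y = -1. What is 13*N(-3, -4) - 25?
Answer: -51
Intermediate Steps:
N(t, l) = 1 + t (N(t, l) = t - 1*(-1) = t + 1 = 1 + t)
13*N(-3, -4) - 25 = 13*(1 - 3) - 25 = 13*(-2) - 25 = -26 - 25 = -51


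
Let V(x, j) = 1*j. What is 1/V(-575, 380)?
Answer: 1/380 ≈ 0.0026316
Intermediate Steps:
V(x, j) = j
1/V(-575, 380) = 1/380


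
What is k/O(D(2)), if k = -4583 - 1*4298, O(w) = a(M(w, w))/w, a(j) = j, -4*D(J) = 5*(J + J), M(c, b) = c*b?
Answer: 8881/5 ≈ 1776.2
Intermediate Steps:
M(c, b) = b*c
D(J) = -5*J/2 (D(J) = -5*(J + J)/4 = -5*2*J/4 = -5*J/2)
O(w) = w (O(w) = (w*w)/w = w²/w = w)
k = -8881 (k = -4583 - 4298 = -8881)
k/O(D(2)) = -8881/((-5/2*2)) = -8881/(-5) = -8881*(-⅕) = 8881/5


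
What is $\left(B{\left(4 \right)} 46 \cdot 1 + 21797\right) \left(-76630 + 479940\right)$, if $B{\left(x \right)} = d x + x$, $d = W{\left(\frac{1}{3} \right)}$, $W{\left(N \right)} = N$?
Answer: $\frac{26669680370}{3} \approx 8.8899 \cdot 10^{9}$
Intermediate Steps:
$d = \frac{1}{3} \approx 0.33333$
$B{\left(x \right)} = \frac{4 x}{3}$ ($B{\left(x \right)} = \frac{x}{3} + x = \frac{4 x}{3}$)
$\left(B{\left(4 \right)} 46 \cdot 1 + 21797\right) \left(-76630 + 479940\right) = \left(\frac{4}{3} \cdot 4 \cdot 46 \cdot 1 + 21797\right) \left(-76630 + 479940\right) = \left(\frac{16}{3} \cdot 46 \cdot 1 + 21797\right) 403310 = \left(\frac{736}{3} \cdot 1 + 21797\right) 403310 = \left(\frac{736}{3} + 21797\right) 403310 = \frac{66127}{3} \cdot 403310 = \frac{26669680370}{3}$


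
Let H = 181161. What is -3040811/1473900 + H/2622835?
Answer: -1541706464257/773159301300 ≈ -1.9940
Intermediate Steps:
-3040811/1473900 + H/2622835 = -3040811/1473900 + 181161/2622835 = -1541706464257/773159301300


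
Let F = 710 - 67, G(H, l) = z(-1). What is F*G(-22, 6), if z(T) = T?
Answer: -643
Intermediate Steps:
G(H, l) = -1
F = 643
F*G(-22, 6) = 643*(-1) = -643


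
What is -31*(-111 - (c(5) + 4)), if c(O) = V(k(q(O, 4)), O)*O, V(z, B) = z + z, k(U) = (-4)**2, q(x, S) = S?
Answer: 8525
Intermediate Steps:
k(U) = 16
V(z, B) = 2*z
c(O) = 32*O (c(O) = (2*16)*O = 32*O)
-31*(-111 - (c(5) + 4)) = -31*(-111 - (32*5 + 4)) = -31*(-111 - (160 + 4)) = -31*(-111 - 1*164) = -31*(-111 - 164) = -31*(-275) = 8525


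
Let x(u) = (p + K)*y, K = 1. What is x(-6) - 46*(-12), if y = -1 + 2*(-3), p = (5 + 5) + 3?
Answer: 454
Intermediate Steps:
p = 13 (p = 10 + 3 = 13)
y = -7 (y = -1 - 6 = -7)
x(u) = -98 (x(u) = (13 + 1)*(-7) = 14*(-7) = -98)
x(-6) - 46*(-12) = -98 - 46*(-12) = -98 + 552 = 454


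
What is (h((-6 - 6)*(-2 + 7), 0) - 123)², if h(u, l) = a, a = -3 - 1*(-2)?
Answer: 15376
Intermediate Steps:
a = -1 (a = -3 + 2 = -1)
h(u, l) = -1
(h((-6 - 6)*(-2 + 7), 0) - 123)² = (-1 - 123)² = (-124)² = 15376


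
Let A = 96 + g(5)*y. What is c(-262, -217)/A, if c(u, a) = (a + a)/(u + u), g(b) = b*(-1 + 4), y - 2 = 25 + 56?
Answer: 217/351342 ≈ 0.00061763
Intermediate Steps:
y = 83 (y = 2 + (25 + 56) = 2 + 81 = 83)
g(b) = 3*b (g(b) = b*3 = 3*b)
c(u, a) = a/u (c(u, a) = (2*a)/((2*u)) = (2*a)*(1/(2*u)) = a/u)
A = 1341 (A = 96 + (3*5)*83 = 96 + 15*83 = 96 + 1245 = 1341)
c(-262, -217)/A = -217/(-262)/1341 = -217*(-1/262)*(1/1341) = (217/262)*(1/1341) = 217/351342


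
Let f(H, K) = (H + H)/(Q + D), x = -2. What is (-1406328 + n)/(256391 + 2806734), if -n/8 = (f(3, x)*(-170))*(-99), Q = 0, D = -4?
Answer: -1204368/3063125 ≈ -0.39318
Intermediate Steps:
f(H, K) = -H/2 (f(H, K) = (H + H)/(0 - 4) = (2*H)/(-4) = (2*H)*(-1/4) = -H/2)
n = 201960 (n = -8*-1/2*3*(-170)*(-99) = -8*(-3/2*(-170))*(-99) = -2040*(-99) = -8*(-25245) = 201960)
(-1406328 + n)/(256391 + 2806734) = (-1406328 + 201960)/(256391 + 2806734) = -1204368/3063125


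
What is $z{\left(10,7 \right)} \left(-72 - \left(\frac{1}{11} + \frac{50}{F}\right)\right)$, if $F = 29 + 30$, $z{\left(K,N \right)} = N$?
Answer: $- \frac{331359}{649} \approx -510.57$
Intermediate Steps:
$F = 59$
$z{\left(10,7 \right)} \left(-72 - \left(\frac{1}{11} + \frac{50}{F}\right)\right) = 7 \left(-72 - \left(\frac{1}{11} + \frac{50}{59}\right)\right) = 7 \left(-72 - \frac{609}{649}\right) = 7 \left(- \frac{47337}{649}\right) = - \frac{331359}{649}$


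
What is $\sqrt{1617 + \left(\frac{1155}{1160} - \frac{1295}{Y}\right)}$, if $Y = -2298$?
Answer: $\frac{\sqrt{28753097082990}}{133284} \approx 40.231$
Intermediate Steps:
$\sqrt{1617 + \left(\frac{1155}{1160} - \frac{1295}{Y}\right)} = \sqrt{1617 + \left(\frac{1155}{1160} - \frac{1295}{-2298}\right)} = \sqrt{1617 + \left(1155 \cdot \frac{1}{1160} - - \frac{1295}{2298}\right)} = \sqrt{1617 + \left(\frac{231}{232} + \frac{1295}{2298}\right)} = \sqrt{1617 + \frac{415639}{266568}} = \sqrt{\frac{431456095}{266568}} = \frac{\sqrt{28753097082990}}{133284}$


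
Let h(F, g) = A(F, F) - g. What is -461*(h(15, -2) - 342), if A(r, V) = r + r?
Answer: 142910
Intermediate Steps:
A(r, V) = 2*r
h(F, g) = -g + 2*F (h(F, g) = 2*F - g = -g + 2*F)
-461*(h(15, -2) - 342) = -461*((-1*(-2) + 2*15) - 342) = -461*((2 + 30) - 342) = -461*(32 - 342) = -461*(-310) = 142910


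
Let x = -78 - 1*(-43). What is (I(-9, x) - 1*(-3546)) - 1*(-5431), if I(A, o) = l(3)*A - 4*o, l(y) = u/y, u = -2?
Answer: 9123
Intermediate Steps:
l(y) = -2/y
x = -35 (x = -78 + 43 = -35)
I(A, o) = -4*o - 2*A/3 (I(A, o) = (-2/3)*A - 4*o = (-2*1/3)*A - 4*o = -2*A/3 - 4*o = -4*o - 2*A/3)
(I(-9, x) - 1*(-3546)) - 1*(-5431) = ((-4*(-35) - 2/3*(-9)) - 1*(-3546)) - 1*(-5431) = ((140 + 6) + 3546) + 5431 = (146 + 3546) + 5431 = 3692 + 5431 = 9123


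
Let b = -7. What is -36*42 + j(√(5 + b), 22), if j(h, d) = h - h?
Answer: -1512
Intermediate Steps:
j(h, d) = 0
-36*42 + j(√(5 + b), 22) = -36*42 + 0 = -1512 + 0 = -1512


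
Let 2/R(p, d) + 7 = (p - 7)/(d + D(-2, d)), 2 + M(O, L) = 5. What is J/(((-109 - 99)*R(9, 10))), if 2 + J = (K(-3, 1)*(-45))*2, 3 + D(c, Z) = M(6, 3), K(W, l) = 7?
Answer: -1343/130 ≈ -10.331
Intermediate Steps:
M(O, L) = 3 (M(O, L) = -2 + 5 = 3)
D(c, Z) = 0 (D(c, Z) = -3 + 3 = 0)
R(p, d) = 2/(-7 + (-7 + p)/d) (R(p, d) = 2/(-7 + (p - 7)/(d + 0)) = 2/(-7 + (-7 + p)/d))
J = -632 (J = -2 + (7*(-45))*2 = -2 - 315*2 = -2 - 630 = -632)
J/(((-109 - 99)*R(9, 10))) = -632*(-17/(5*(-109 - 99))) = -632/((-416*10/(-7 + 9 - 70))) = -632/((-416*10/(-68))) = -632/((-416*10*(-1)/68)) = -632/((-208*(-5/17))) = -632/1040/17 = -632*17/1040 = -1343/130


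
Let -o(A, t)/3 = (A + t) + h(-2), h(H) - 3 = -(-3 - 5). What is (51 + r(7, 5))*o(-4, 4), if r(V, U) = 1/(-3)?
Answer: -1672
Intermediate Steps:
h(H) = 11 (h(H) = 3 - (-3 - 5) = 3 - 1*(-8) = 3 + 8 = 11)
r(V, U) = -⅓
o(A, t) = -33 - 3*A - 3*t (o(A, t) = -3*((A + t) + 11) = -3*(11 + A + t) = -33 - 3*A - 3*t)
(51 + r(7, 5))*o(-4, 4) = (51 - ⅓)*(-33 - 3*(-4) - 3*4) = 152*(-33 + 12 - 12)/3 = (152/3)*(-33) = -1672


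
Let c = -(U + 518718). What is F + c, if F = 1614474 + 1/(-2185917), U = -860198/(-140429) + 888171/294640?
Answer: 99104280190554410965117/90444503016113520 ≈ 1.0957e+6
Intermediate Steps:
U = 378173704079/41376000560 (U = -860198*(-1/140429) + 888171*(1/294640) = 860198/140429 + 888171/294640 = 378173704079/41376000560 ≈ 9.1399)
c = -21462854432186159/41376000560 (c = -(378173704079/41376000560 + 518718) = -1*21462854432186159/41376000560 = -21462854432186159/41376000560 ≈ -5.1873e+5)
F = 3529106162657/2185917 (F = 1614474 - 1/2185917 = 3529106162657/2185917 ≈ 1.6145e+6)
F + c = 3529106162657/2185917 - 21462854432186159/41376000560 = 99104280190554410965117/90444503016113520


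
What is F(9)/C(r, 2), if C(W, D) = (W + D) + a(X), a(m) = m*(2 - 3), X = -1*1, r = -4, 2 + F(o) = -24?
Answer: 26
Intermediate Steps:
F(o) = -26 (F(o) = -2 - 24 = -26)
X = -1
a(m) = -m (a(m) = m*(-1) = -m)
C(W, D) = 1 + D + W (C(W, D) = (W + D) - 1*(-1) = (D + W) + 1 = 1 + D + W)
F(9)/C(r, 2) = -26/(1 + 2 - 4) = -26/(-1) = -26*(-1) = 26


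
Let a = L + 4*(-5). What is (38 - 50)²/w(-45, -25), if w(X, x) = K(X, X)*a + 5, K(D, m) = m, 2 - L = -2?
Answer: 144/725 ≈ 0.19862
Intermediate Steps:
L = 4 (L = 2 - 1*(-2) = 2 + 2 = 4)
a = -16 (a = 4 + 4*(-5) = 4 - 20 = -16)
w(X, x) = 5 - 16*X (w(X, x) = X*(-16) + 5 = -16*X + 5 = 5 - 16*X)
(38 - 50)²/w(-45, -25) = (38 - 50)²/(5 - 16*(-45)) = (-12)²/(5 + 720) = 144/725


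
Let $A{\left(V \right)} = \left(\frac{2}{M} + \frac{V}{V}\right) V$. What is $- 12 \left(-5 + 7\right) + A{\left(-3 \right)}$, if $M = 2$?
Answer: $-30$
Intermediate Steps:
$A{\left(V \right)} = 2 V$ ($A{\left(V \right)} = \left(\frac{2}{2} + \frac{V}{V}\right) V = \left(2 \cdot \frac{1}{2} + 1\right) V = \left(1 + 1\right) V = 2 V$)
$- 12 \left(-5 + 7\right) + A{\left(-3 \right)} = - 12 \left(-5 + 7\right) + 2 \left(-3\right) = \left(-12\right) 2 - 6 = -24 - 6 = -30$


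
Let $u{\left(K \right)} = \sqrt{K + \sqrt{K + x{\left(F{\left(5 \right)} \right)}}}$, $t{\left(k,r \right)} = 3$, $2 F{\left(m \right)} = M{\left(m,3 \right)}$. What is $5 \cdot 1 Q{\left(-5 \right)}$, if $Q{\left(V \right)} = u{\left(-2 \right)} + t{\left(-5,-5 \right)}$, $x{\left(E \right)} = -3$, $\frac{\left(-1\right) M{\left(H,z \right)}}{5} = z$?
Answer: $15 + 5 \sqrt{-2 + i \sqrt{5}} \approx 18.536 + 7.9057 i$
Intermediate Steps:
$M{\left(H,z \right)} = - 5 z$
$F{\left(m \right)} = - \frac{15}{2}$ ($F{\left(m \right)} = \frac{\left(-5\right) 3}{2} = \frac{1}{2} \left(-15\right) = - \frac{15}{2}$)
$u{\left(K \right)} = \sqrt{K + \sqrt{-3 + K}}$ ($u{\left(K \right)} = \sqrt{K + \sqrt{K - 3}} = \sqrt{K + \sqrt{-3 + K}}$)
$Q{\left(V \right)} = 3 + \sqrt{-2 + i \sqrt{5}}$ ($Q{\left(V \right)} = \sqrt{-2 + \sqrt{-3 - 2}} + 3 = \sqrt{-2 + \sqrt{-5}} + 3 = \sqrt{-2 + i \sqrt{5}} + 3 = 3 + \sqrt{-2 + i \sqrt{5}}$)
$5 \cdot 1 Q{\left(-5 \right)} = 5 \cdot 1 \left(3 + \sqrt{-2 + i \sqrt{5}}\right) = 5 \left(3 + \sqrt{-2 + i \sqrt{5}}\right) = 15 + 5 \sqrt{-2 + i \sqrt{5}}$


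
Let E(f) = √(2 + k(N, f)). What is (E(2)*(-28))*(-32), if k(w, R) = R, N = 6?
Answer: 1792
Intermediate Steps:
E(f) = √(2 + f)
(E(2)*(-28))*(-32) = (√(2 + 2)*(-28))*(-32) = (√4*(-28))*(-32) = (2*(-28))*(-32) = -56*(-32) = 1792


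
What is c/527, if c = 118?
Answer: 118/527 ≈ 0.22391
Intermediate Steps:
c/527 = 118/527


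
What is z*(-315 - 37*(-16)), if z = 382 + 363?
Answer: 206365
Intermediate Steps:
z = 745
z*(-315 - 37*(-16)) = 745*(-315 - 37*(-16)) = 745*(-315 + 592) = 745*277 = 206365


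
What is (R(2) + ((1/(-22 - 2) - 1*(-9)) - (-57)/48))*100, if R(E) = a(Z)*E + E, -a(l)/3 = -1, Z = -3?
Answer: 21775/12 ≈ 1814.6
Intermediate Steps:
a(l) = 3 (a(l) = -3*(-1) = 3)
R(E) = 4*E (R(E) = 3*E + E = 4*E)
(R(2) + ((1/(-22 - 2) - 1*(-9)) - (-57)/48))*100 = (4*2 + ((1/(-22 - 2) - 1*(-9)) - (-57)/48))*100 = (8 + ((1/(-24) + 9) - (-57)/48))*100 = (8 + ((-1/24 + 9) - 1*(-19/16)))*100 = (8 + (215/24 + 19/16))*100 = (8 + 487/48)*100 = (871/48)*100 = 21775/12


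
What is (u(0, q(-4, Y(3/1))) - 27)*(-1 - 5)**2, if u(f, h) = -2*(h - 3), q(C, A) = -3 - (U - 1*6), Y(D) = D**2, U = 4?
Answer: -684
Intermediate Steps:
q(C, A) = -1 (q(C, A) = -3 - (4 - 1*6) = -3 - (4 - 6) = -3 - 1*(-2) = -3 + 2 = -1)
u(f, h) = 6 - 2*h (u(f, h) = -2*(-3 + h) = 6 - 2*h)
(u(0, q(-4, Y(3/1))) - 27)*(-1 - 5)**2 = ((6 - 2*(-1)) - 27)*(-1 - 5)**2 = ((6 + 2) - 27)*(-6)**2 = (8 - 27)*36 = -19*36 = -684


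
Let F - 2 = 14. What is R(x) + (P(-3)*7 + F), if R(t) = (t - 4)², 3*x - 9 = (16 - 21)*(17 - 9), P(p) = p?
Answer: 1804/9 ≈ 200.44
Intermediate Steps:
F = 16 (F = 2 + 14 = 16)
x = -31/3 (x = 3 + ((16 - 21)*(17 - 9))/3 = 3 + (-5*8)/3 = 3 + (⅓)*(-40) = 3 - 40/3 = -31/3 ≈ -10.333)
R(t) = (-4 + t)²
R(x) + (P(-3)*7 + F) = (-4 - 31/3)² + (-3*7 + 16) = (-43/3)² + (-21 + 16) = 1849/9 - 5 = 1804/9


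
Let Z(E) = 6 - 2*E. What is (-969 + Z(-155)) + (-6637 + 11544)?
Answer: 4254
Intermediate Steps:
(-969 + Z(-155)) + (-6637 + 11544) = (-969 + (6 - 2*(-155))) + (-6637 + 11544) = (-969 + (6 + 310)) + 4907 = (-969 + 316) + 4907 = -653 + 4907 = 4254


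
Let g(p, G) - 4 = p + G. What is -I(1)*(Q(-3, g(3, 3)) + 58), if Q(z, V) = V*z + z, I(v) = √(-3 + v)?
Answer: -25*I*√2 ≈ -35.355*I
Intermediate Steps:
g(p, G) = 4 + G + p (g(p, G) = 4 + (p + G) = 4 + (G + p) = 4 + G + p)
Q(z, V) = z + V*z
-I(1)*(Q(-3, g(3, 3)) + 58) = -√(-3 + 1)*(-3*(1 + (4 + 3 + 3)) + 58) = -√(-2)*(-3*(1 + 10) + 58) = -I*√2*(-3*11 + 58) = -I*√2*(-33 + 58) = -I*√2*25 = -25*I*√2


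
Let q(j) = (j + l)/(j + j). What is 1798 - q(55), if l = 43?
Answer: 98841/55 ≈ 1797.1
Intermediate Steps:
q(j) = (43 + j)/(2*j) (q(j) = (j + 43)/(j + j) = (43 + j)/((2*j)) = (43 + j)*(1/(2*j)) = (43 + j)/(2*j))
1798 - q(55) = 1798 - (43 + 55)/(2*55) = 1798 - 98/(2*55) = 1798 - 1*49/55 = 1798 - 49/55 = 98841/55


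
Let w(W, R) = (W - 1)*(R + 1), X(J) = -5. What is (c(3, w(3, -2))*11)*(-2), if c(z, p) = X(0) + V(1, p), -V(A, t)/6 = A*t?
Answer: -154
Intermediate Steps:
V(A, t) = -6*A*t
w(W, R) = (1 + R)*(-1 + W) (w(W, R) = (-1 + W)*(1 + R) = (1 + R)*(-1 + W))
c(z, p) = -5 - 6*p (c(z, p) = -5 - 6*1*p = -5 - 6*p)
(c(3, w(3, -2))*11)*(-2) = ((-5 - 6*(-1 + 3 - 1*(-2) - 2*3))*11)*(-2) = ((-5 - 6*(-1 + 3 + 2 - 6))*11)*(-2) = ((-5 - 6*(-2))*11)*(-2) = ((-5 + 12)*11)*(-2) = (7*11)*(-2) = 77*(-2) = -154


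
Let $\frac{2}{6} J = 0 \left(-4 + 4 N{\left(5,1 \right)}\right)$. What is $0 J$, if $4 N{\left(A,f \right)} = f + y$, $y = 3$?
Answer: $0$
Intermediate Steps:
$N{\left(A,f \right)} = \frac{3}{4} + \frac{f}{4}$ ($N{\left(A,f \right)} = \frac{f + 3}{4} = \frac{3 + f}{4} = \frac{3}{4} + \frac{f}{4}$)
$J = 0$ ($J = 3 \cdot 0 \left(-4 + 4 \left(\frac{3}{4} + \frac{1}{4} \cdot 1\right)\right) = 3 \cdot 0 \left(-4 + 4 \left(\frac{3}{4} + \frac{1}{4}\right)\right) = 3 \cdot 0 \left(-4 + 4 \cdot 1\right) = 3 \cdot 0 \left(-4 + 4\right) = 3 \cdot 0 \cdot 0 = 3 \cdot 0 = 0$)
$0 J = 0 \cdot 0 = 0$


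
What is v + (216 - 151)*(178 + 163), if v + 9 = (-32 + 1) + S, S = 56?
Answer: 22181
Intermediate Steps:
v = 16 (v = -9 + ((-32 + 1) + 56) = -9 + (-31 + 56) = -9 + 25 = 16)
v + (216 - 151)*(178 + 163) = 16 + (216 - 151)*(178 + 163) = 16 + 65*341 = 16 + 22165 = 22181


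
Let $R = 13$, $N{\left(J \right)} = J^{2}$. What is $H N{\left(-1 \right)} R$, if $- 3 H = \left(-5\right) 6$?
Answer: $130$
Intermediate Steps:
$H = 10$ ($H = - \frac{\left(-5\right) 6}{3} = \left(- \frac{1}{3}\right) \left(-30\right) = 10$)
$H N{\left(-1 \right)} R = 10 \left(-1\right)^{2} \cdot 13 = 10 \cdot 1 \cdot 13 = 10 \cdot 13 = 130$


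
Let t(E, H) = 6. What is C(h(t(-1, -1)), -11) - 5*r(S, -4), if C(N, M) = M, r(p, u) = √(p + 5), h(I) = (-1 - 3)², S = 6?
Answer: -11 - 5*√11 ≈ -27.583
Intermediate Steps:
h(I) = 16 (h(I) = (-4)² = 16)
r(p, u) = √(5 + p)
C(h(t(-1, -1)), -11) - 5*r(S, -4) = -11 - 5*√(5 + 6) = -11 - 5*√11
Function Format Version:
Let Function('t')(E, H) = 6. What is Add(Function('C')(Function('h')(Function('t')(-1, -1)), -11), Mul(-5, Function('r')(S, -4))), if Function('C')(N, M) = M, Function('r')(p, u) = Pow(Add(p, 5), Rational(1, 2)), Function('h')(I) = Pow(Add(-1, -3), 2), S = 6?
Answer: Add(-11, Mul(-5, Pow(11, Rational(1, 2)))) ≈ -27.583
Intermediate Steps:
Function('h')(I) = 16 (Function('h')(I) = Pow(-4, 2) = 16)
Function('r')(p, u) = Pow(Add(5, p), Rational(1, 2))
Add(Function('C')(Function('h')(Function('t')(-1, -1)), -11), Mul(-5, Function('r')(S, -4))) = Add(-11, Mul(-5, Pow(Add(5, 6), Rational(1, 2)))) = Add(-11, Mul(-5, Pow(11, Rational(1, 2))))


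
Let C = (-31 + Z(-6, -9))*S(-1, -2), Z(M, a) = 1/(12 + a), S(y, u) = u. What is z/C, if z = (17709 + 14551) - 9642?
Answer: 33927/92 ≈ 368.77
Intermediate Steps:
z = 22618 (z = 32260 - 9642 = 22618)
C = 184/3 (C = (-31 + 1/(12 - 9))*(-2) = (-31 + 1/3)*(-2) = (-31 + ⅓)*(-2) = -92/3*(-2) = 184/3 ≈ 61.333)
z/C = 22618/(184/3) = 22618*(3/184) = 33927/92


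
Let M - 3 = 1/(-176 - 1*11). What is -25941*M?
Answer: -14526960/187 ≈ -77684.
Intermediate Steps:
M = 560/187 (M = 3 + 1/(-176 - 1*11) = 3 + 1/(-176 - 11) = 3 + 1/(-187) = 3 - 1/187 = 560/187 ≈ 2.9947)
-25941*M = -25941*560/187 = -14526960/187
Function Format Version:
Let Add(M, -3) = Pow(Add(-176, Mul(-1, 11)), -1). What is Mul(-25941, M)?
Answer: Rational(-14526960, 187) ≈ -77684.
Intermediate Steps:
M = Rational(560, 187) (M = Add(3, Pow(Add(-176, Mul(-1, 11)), -1)) = Add(3, Pow(Add(-176, -11), -1)) = Add(3, Pow(-187, -1)) = Add(3, Rational(-1, 187)) = Rational(560, 187) ≈ 2.9947)
Mul(-25941, M) = Mul(-25941, Rational(560, 187)) = Rational(-14526960, 187)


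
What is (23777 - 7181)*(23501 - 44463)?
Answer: -347885352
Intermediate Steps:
(23777 - 7181)*(23501 - 44463) = 16596*(-20962) = -347885352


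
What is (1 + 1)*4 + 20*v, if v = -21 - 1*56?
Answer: -1532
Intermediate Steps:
v = -77 (v = -21 - 56 = -77)
(1 + 1)*4 + 20*v = (1 + 1)*4 + 20*(-77) = 2*4 - 1540 = 8 - 1540 = -1532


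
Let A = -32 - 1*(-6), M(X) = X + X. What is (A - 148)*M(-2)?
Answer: 696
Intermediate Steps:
M(X) = 2*X
A = -26 (A = -32 + 6 = -26)
(A - 148)*M(-2) = (-26 - 148)*(2*(-2)) = -174*(-4) = 696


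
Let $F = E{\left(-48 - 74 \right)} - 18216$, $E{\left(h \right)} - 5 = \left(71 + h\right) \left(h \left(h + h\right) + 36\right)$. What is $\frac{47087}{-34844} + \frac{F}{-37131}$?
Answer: $\frac{51849176063}{1293792564} \approx 40.075$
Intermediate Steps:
$E{\left(h \right)} = 5 + \left(36 + 2 h^{2}\right) \left(71 + h\right)$ ($E{\left(h \right)} = 5 + \left(71 + h\right) \left(h \left(h + h\right) + 36\right) = 5 + \left(71 + h\right) \left(h 2 h + 36\right) = 5 + \left(71 + h\right) \left(2 h^{2} + 36\right) = 5 + \left(71 + h\right) \left(36 + 2 h^{2}\right) = 5 + \left(36 + 2 h^{2}\right) \left(71 + h\right)$)
$F = -1538215$ ($F = \left(2561 + 2 \left(-48 - 74\right)^{3} + 36 \left(-48 - 74\right) + 142 \left(-48 - 74\right)^{2}\right) - 18216 = \left(2561 + 2 \left(-122\right)^{3} + 36 \left(-122\right) + 142 \left(-122\right)^{2}\right) - 18216 = \left(2561 + 2 \left(-1815848\right) - 4392 + 142 \cdot 14884\right) - 18216 = \left(2561 - 3631696 - 4392 + 2113528\right) - 18216 = -1519999 - 18216 = -1538215$)
$\frac{47087}{-34844} + \frac{F}{-37131} = \frac{47087}{-34844} - \frac{1538215}{-37131} = 47087 \left(- \frac{1}{34844}\right) - - \frac{1538215}{37131} = - \frac{47087}{34844} + \frac{1538215}{37131} = \frac{51849176063}{1293792564}$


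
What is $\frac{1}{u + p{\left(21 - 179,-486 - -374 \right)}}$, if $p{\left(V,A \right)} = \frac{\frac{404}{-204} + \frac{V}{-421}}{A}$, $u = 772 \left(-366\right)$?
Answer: $- \frac{2404752}{679467452641} \approx -3.5392 \cdot 10^{-6}$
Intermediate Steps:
$u = -282552$
$p{\left(V,A \right)} = \frac{- \frac{101}{51} - \frac{V}{421}}{A}$ ($p{\left(V,A \right)} = \frac{404 \left(- \frac{1}{204}\right) + V \left(- \frac{1}{421}\right)}{A} = \frac{- \frac{101}{51} - \frac{V}{421}}{A}$)
$\frac{1}{u + p{\left(21 - 179,-486 - -374 \right)}} = \frac{1}{-282552 + \frac{-42521 - 51 \left(21 - 179\right)}{21471 \left(-486 - -374\right)}} = \frac{1}{-282552 + \frac{-42521 - -8058}{21471 \left(-486 + 374\right)}} = \frac{1}{-282552 + \frac{-42521 + 8058}{21471 \left(-112\right)}} = \frac{1}{-282552 + \frac{1}{21471} \left(- \frac{1}{112}\right) \left(-34463\right)} = \frac{1}{-282552 + \frac{34463}{2404752}} = \frac{1}{- \frac{679467452641}{2404752}} = - \frac{2404752}{679467452641}$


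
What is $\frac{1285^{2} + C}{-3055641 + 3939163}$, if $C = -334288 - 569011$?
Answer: $\frac{373963}{441761} \approx 0.84653$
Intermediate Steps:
$C = -903299$ ($C = -334288 - 569011 = -903299$)
$\frac{1285^{2} + C}{-3055641 + 3939163} = \frac{1285^{2} - 903299}{-3055641 + 3939163} = \frac{1651225 - 903299}{883522} = 747926 \cdot \frac{1}{883522} = \frac{373963}{441761}$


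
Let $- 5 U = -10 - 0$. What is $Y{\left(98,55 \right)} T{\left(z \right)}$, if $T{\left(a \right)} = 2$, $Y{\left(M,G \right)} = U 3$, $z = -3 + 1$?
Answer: $12$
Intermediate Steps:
$U = 2$ ($U = - \frac{-10 - 0}{5} = - \frac{-10 + 0}{5} = \left(- \frac{1}{5}\right) \left(-10\right) = 2$)
$z = -2$
$Y{\left(M,G \right)} = 6$ ($Y{\left(M,G \right)} = 2 \cdot 3 = 6$)
$Y{\left(98,55 \right)} T{\left(z \right)} = 6 \cdot 2 = 12$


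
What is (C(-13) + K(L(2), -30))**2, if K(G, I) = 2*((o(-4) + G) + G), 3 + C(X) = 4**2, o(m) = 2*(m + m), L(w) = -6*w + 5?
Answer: 2209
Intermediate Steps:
L(w) = 5 - 6*w
o(m) = 4*m (o(m) = 2*(2*m) = 4*m)
C(X) = 13 (C(X) = -3 + 4**2 = -3 + 16 = 13)
K(G, I) = -32 + 4*G (K(G, I) = 2*((4*(-4) + G) + G) = 2*((-16 + G) + G) = 2*(-16 + 2*G) = -32 + 4*G)
(C(-13) + K(L(2), -30))**2 = (13 + (-32 + 4*(5 - 6*2)))**2 = (13 + (-32 + 4*(5 - 12)))**2 = (13 + (-32 + 4*(-7)))**2 = (13 + (-32 - 28))**2 = (13 - 60)**2 = (-47)**2 = 2209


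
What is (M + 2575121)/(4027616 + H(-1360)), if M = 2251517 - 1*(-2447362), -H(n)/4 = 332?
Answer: 454625/251643 ≈ 1.8066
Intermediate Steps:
H(n) = -1328 (H(n) = -4*332 = -1328)
M = 4698879 (M = 2251517 + 2447362 = 4698879)
(M + 2575121)/(4027616 + H(-1360)) = (4698879 + 2575121)/(4027616 - 1328) = 7274000/4026288 = 7274000*(1/4026288) = 454625/251643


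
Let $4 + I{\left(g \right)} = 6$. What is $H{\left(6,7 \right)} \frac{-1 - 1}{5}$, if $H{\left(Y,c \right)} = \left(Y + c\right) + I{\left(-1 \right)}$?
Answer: $-6$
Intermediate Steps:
$I{\left(g \right)} = 2$ ($I{\left(g \right)} = -4 + 6 = 2$)
$H{\left(Y,c \right)} = 2 + Y + c$ ($H{\left(Y,c \right)} = \left(Y + c\right) + 2 = 2 + Y + c$)
$H{\left(6,7 \right)} \frac{-1 - 1}{5} = \left(2 + 6 + 7\right) \frac{-1 - 1}{5} = 15 \left(-1 - 1\right) \frac{1}{5} = 15 \left(\left(-2\right) \frac{1}{5}\right) = 15 \left(- \frac{2}{5}\right) = -6$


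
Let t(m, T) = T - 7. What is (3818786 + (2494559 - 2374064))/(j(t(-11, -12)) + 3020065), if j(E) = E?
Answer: 3939281/3020046 ≈ 1.3044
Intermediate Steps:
t(m, T) = -7 + T
(3818786 + (2494559 - 2374064))/(j(t(-11, -12)) + 3020065) = (3818786 + (2494559 - 2374064))/((-7 - 12) + 3020065) = (3818786 + 120495)/(-19 + 3020065) = 3939281/3020046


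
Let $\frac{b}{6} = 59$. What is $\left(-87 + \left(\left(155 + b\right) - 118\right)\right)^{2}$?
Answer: $92416$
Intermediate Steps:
$b = 354$ ($b = 6 \cdot 59 = 354$)
$\left(-87 + \left(\left(155 + b\right) - 118\right)\right)^{2} = \left(-87 + \left(\left(155 + 354\right) - 118\right)\right)^{2} = \left(-87 + \left(509 - 118\right)\right)^{2} = \left(-87 + 391\right)^{2} = 304^{2} = 92416$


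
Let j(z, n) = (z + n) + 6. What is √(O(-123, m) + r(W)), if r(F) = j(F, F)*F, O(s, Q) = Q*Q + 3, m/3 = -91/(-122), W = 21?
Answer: √15122253/122 ≈ 31.875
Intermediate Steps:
j(z, n) = 6 + n + z (j(z, n) = (n + z) + 6 = 6 + n + z)
m = 273/122 (m = 3*(-91/(-122)) = 3*(-91*(-1/122)) = 3*(91/122) = 273/122 ≈ 2.2377)
O(s, Q) = 3 + Q² (O(s, Q) = Q² + 3 = 3 + Q²)
r(F) = F*(6 + 2*F) (r(F) = (6 + F + F)*F = (6 + 2*F)*F = F*(6 + 2*F))
√(O(-123, m) + r(W)) = √((3 + (273/122)²) + 2*21*(3 + 21)) = √((3 + 74529/14884) + 2*21*24) = √(119181/14884 + 1008) = √(15122253/14884) = √15122253/122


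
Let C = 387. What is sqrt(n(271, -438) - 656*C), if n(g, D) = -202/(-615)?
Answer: I*sqrt(96020612970)/615 ≈ 503.86*I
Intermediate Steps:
n(g, D) = 202/615 (n(g, D) = -202*(-1/615) = 202/615)
sqrt(n(271, -438) - 656*C) = sqrt(202/615 - 656*387) = sqrt(202/615 - 253872) = sqrt(-156131078/615) = I*sqrt(96020612970)/615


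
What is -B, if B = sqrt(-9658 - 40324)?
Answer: -I*sqrt(49982) ≈ -223.57*I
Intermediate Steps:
B = I*sqrt(49982) (B = sqrt(-49982) = I*sqrt(49982) ≈ 223.57*I)
-B = -I*sqrt(49982)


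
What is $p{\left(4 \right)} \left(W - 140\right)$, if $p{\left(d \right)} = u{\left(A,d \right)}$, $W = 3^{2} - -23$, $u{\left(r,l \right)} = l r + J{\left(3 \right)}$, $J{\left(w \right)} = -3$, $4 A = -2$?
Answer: $540$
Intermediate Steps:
$A = - \frac{1}{2}$ ($A = \frac{1}{4} \left(-2\right) = - \frac{1}{2} \approx -0.5$)
$u{\left(r,l \right)} = -3 + l r$ ($u{\left(r,l \right)} = l r - 3 = -3 + l r$)
$W = 32$ ($W = 9 + 23 = 32$)
$p{\left(d \right)} = -3 - \frac{d}{2}$ ($p{\left(d \right)} = -3 + d \left(- \frac{1}{2}\right) = -3 - \frac{d}{2}$)
$p{\left(4 \right)} \left(W - 140\right) = \left(-3 - 2\right) \left(32 - 140\right) = \left(-3 - 2\right) \left(-108\right) = \left(-5\right) \left(-108\right) = 540$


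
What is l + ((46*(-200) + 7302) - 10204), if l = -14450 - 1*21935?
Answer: -48487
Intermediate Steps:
l = -36385 (l = -14450 - 21935 = -36385)
l + ((46*(-200) + 7302) - 10204) = -36385 + ((46*(-200) + 7302) - 10204) = -36385 + ((-9200 + 7302) - 10204) = -36385 + (-1898 - 10204) = -36385 - 12102 = -48487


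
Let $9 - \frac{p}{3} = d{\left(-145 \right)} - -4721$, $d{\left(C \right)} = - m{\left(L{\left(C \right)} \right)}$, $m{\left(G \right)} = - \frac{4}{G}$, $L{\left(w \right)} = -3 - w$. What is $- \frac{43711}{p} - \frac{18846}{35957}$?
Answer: $\frac{92676852265}{36088674534} \approx 2.568$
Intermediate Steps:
$d{\left(C \right)} = \frac{4}{-3 - C}$ ($d{\left(C \right)} = - \frac{-4}{-3 - C} = \frac{4}{-3 - C}$)
$p = - \frac{1003662}{71}$ ($p = 27 - 3 \left(- \frac{4}{3 - 145} - -4721\right) = 27 - 3 \left(- \frac{4}{-142} + 4721\right) = 27 - 3 \left(\left(-4\right) \left(- \frac{1}{142}\right) + 4721\right) = 27 - 3 \left(\frac{2}{71} + 4721\right) = 27 - \frac{1005579}{71} = - \frac{1003662}{71} \approx -14136.0$)
$- \frac{43711}{p} - \frac{18846}{35957} = - \frac{43711}{- \frac{1003662}{71}} - \frac{18846}{35957} = \left(-43711\right) \left(- \frac{71}{1003662}\right) - \frac{18846}{35957} = \frac{3103481}{1003662} - \frac{18846}{35957} = \frac{92676852265}{36088674534}$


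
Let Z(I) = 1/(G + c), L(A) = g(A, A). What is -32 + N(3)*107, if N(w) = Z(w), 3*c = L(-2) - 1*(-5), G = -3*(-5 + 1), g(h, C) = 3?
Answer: -1087/44 ≈ -24.705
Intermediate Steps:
G = 12 (G = -3*(-4) = 12)
L(A) = 3
c = 8/3 (c = (3 - 1*(-5))/3 = (3 + 5)/3 = (⅓)*8 = 8/3 ≈ 2.6667)
Z(I) = 3/44 (Z(I) = 1/(12 + 8/3) = 1/(44/3) = 3/44)
N(w) = 3/44
-32 + N(3)*107 = -32 + (3/44)*107 = -32 + 321/44 = -1087/44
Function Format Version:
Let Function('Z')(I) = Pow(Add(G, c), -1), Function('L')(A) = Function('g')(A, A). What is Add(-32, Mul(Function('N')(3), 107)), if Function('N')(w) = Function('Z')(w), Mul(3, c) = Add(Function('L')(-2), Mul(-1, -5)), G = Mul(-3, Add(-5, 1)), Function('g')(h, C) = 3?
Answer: Rational(-1087, 44) ≈ -24.705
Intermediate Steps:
G = 12 (G = Mul(-3, -4) = 12)
Function('L')(A) = 3
c = Rational(8, 3) (c = Mul(Rational(1, 3), Add(3, Mul(-1, -5))) = Mul(Rational(1, 3), Add(3, 5)) = Mul(Rational(1, 3), 8) = Rational(8, 3) ≈ 2.6667)
Function('Z')(I) = Rational(3, 44) (Function('Z')(I) = Pow(Add(12, Rational(8, 3)), -1) = Pow(Rational(44, 3), -1) = Rational(3, 44))
Function('N')(w) = Rational(3, 44)
Add(-32, Mul(Function('N')(3), 107)) = Add(-32, Mul(Rational(3, 44), 107)) = Add(-32, Rational(321, 44)) = Rational(-1087, 44)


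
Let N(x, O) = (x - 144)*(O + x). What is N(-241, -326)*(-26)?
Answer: -5675670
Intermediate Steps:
N(x, O) = (-144 + x)*(O + x)
N(-241, -326)*(-26) = ((-241)² - 144*(-326) - 144*(-241) - 326*(-241))*(-26) = (58081 + 46944 + 34704 + 78566)*(-26) = 218295*(-26) = -5675670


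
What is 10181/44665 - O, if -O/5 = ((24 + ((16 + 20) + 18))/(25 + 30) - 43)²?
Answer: 46724118178/5404465 ≈ 8645.5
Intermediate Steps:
O = -5230369/605 (O = -5*((24 + ((16 + 20) + 18))/(25 + 30) - 43)² = -5*((24 + (36 + 18))/55 - 43)² = -5*((24 + 54)*(1/55) - 43)² = -5*(78*(1/55) - 43)² = -5*(78/55 - 43)² = -5*(-2287/55)² = -5*5230369/3025 = -5230369/605 ≈ -8645.2)
10181/44665 - O = 10181/44665 - 1*(-5230369/605) = 10181*(1/44665) + 5230369/605 = 10181/44665 + 5230369/605 = 46724118178/5404465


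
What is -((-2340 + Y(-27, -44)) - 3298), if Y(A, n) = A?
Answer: 5665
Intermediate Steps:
-((-2340 + Y(-27, -44)) - 3298) = -((-2340 - 27) - 3298) = -(-2367 - 3298) = -1*(-5665) = 5665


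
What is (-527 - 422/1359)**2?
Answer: 513537058225/1846881 ≈ 2.7806e+5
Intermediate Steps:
(-527 - 422/1359)**2 = (-716615/1359)**2 = 513537058225/1846881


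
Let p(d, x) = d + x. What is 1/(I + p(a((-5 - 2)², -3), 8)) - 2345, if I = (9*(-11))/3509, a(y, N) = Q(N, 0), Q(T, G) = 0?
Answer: -5963016/2543 ≈ -2344.9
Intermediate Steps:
a(y, N) = 0
I = -9/319 (I = -99*1/3509 = -9/319 ≈ -0.028213)
1/(I + p(a((-5 - 2)², -3), 8)) - 2345 = 1/(-9/319 + (0 + 8)) - 2345 = 1/(-9/319 + 8) - 2345 = 1/(2543/319) - 2345 = 319/2543 - 2345 = -5963016/2543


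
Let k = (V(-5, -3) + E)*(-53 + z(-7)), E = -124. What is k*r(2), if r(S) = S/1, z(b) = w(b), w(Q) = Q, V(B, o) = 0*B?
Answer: 14880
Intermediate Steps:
V(B, o) = 0
z(b) = b
k = 7440 (k = (0 - 124)*(-53 - 7) = -124*(-60) = 7440)
r(S) = S (r(S) = S*1 = S)
k*r(2) = 7440*2 = 14880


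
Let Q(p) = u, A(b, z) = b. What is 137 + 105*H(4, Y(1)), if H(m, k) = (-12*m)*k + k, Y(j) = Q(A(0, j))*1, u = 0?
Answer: 137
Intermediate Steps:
Q(p) = 0
Y(j) = 0 (Y(j) = 0*1 = 0)
H(m, k) = k - 12*k*m (H(m, k) = -12*k*m + k = k - 12*k*m)
137 + 105*H(4, Y(1)) = 137 + 105*(0*(1 - 12*4)) = 137 + 105*(0*(1 - 48)) = 137 + 105*(0*(-47)) = 137 + 105*0 = 137 + 0 = 137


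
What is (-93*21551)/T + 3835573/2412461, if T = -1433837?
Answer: 10334744555624/3459075842857 ≈ 2.9877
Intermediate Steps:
(-93*21551)/T + 3835573/2412461 = -93*21551/(-1433837) + 3835573/2412461 = -2004243*(-1/1433837) + 3835573*(1/2412461) = 2004243/1433837 + 3835573/2412461 = 10334744555624/3459075842857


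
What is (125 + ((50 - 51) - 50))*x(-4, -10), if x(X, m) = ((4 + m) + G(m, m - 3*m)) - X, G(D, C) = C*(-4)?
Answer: -6068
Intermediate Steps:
G(D, C) = -4*C
x(X, m) = 4 - X + 9*m (x(X, m) = ((4 + m) - 4*(m - 3*m)) - X = ((4 + m) - (-8)*m) - X = ((4 + m) + 8*m) - X = (4 + 9*m) - X = 4 - X + 9*m)
(125 + ((50 - 51) - 50))*x(-4, -10) = (125 + ((50 - 51) - 50))*(4 - 1*(-4) + 9*(-10)) = (125 + (-1 - 50))*(4 + 4 - 90) = (125 - 51)*(-82) = 74*(-82) = -6068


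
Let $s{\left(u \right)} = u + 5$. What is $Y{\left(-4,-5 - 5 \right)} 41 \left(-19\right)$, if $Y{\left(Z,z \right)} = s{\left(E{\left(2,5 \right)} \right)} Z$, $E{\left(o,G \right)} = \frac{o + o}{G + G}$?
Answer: $\frac{84132}{5} \approx 16826.0$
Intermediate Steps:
$E{\left(o,G \right)} = \frac{o}{G}$ ($E{\left(o,G \right)} = \frac{2 o}{2 G} = 2 o \frac{1}{2 G} = \frac{o}{G}$)
$s{\left(u \right)} = 5 + u$
$Y{\left(Z,z \right)} = \frac{27 Z}{5}$ ($Y{\left(Z,z \right)} = \left(5 + \frac{2}{5}\right) Z = \frac{27 Z}{5}$)
$Y{\left(-4,-5 - 5 \right)} 41 \left(-19\right) = \frac{27}{5} \left(-4\right) 41 \left(-19\right) = \left(- \frac{108}{5}\right) 41 \left(-19\right) = \left(- \frac{4428}{5}\right) \left(-19\right) = \frac{84132}{5}$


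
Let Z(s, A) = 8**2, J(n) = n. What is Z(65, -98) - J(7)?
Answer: 57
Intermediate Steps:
Z(s, A) = 64
Z(65, -98) - J(7) = 64 - 1*7 = 64 - 7 = 57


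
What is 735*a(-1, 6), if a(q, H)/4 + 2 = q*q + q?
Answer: -5880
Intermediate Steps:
a(q, H) = -8 + 4*q + 4*q² (a(q, H) = -8 + 4*(q*q + q) = -8 + 4*(q² + q) = -8 + 4*(q + q²) = -8 + (4*q + 4*q²) = -8 + 4*q + 4*q²)
735*a(-1, 6) = 735*(-8 + 4*(-1) + 4*(-1)²) = 735*(-8 - 4 + 4*1) = 735*(-8 - 4 + 4) = 735*(-8) = -5880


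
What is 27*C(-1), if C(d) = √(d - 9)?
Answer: 27*I*√10 ≈ 85.381*I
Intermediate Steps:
C(d) = √(-9 + d)
27*C(-1) = 27*√(-9 - 1) = 27*√(-10) = 27*(I*√10) = 27*I*√10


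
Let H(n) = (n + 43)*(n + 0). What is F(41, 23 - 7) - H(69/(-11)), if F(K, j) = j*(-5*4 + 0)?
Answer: -10844/121 ≈ -89.620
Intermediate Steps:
F(K, j) = -20*j (F(K, j) = j*(-20 + 0) = j*(-20) = -20*j)
H(n) = n*(43 + n) (H(n) = (43 + n)*n = n*(43 + n))
F(41, 23 - 7) - H(69/(-11)) = -20*(23 - 7) - 69/(-11)*(43 + 69/(-11)) = -20*16 - 69*(-1/11)*(43 + 69*(-1/11)) = -320 - (-69)*(43 - 69/11)/11 = -320 - (-69)*404/(11*11) = -320 - 1*(-27876/121) = -320 + 27876/121 = -10844/121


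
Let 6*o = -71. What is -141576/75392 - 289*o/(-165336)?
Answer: -277329347/146074356 ≈ -1.8985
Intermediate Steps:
o = -71/6 (o = (1/6)*(-71) = -71/6 ≈ -11.833)
-141576/75392 - 289*o/(-165336) = -141576/75392 - 289*(-71/6)/(-165336) = -141576*1/75392 + (20519/6)*(-1/165336) = -17697/9424 - 20519/992016 = -277329347/146074356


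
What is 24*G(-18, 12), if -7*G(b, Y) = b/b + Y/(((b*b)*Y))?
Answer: -650/189 ≈ -3.4392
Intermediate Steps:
G(b, Y) = -⅐ - 1/(7*b²) (G(b, Y) = -(b/b + Y/(((b*b)*Y)))/7 = -(1 + Y/((b²*Y)))/7 = -(1 + Y/((Y*b²)))/7 = -(1 + Y*(1/(Y*b²)))/7 = -(1 + b⁻²)/7 = -⅐ - 1/(7*b²))
24*G(-18, 12) = 24*((⅐)*(-1 - 1*(-18)²)/(-18)²) = 24*((⅐)*(1/324)*(-1 - 1*324)) = 24*((⅐)*(1/324)*(-1 - 324)) = 24*((⅐)*(1/324)*(-325)) = 24*(-325/2268) = -650/189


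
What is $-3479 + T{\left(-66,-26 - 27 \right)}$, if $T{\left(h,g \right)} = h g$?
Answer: $19$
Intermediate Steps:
$T{\left(h,g \right)} = g h$
$-3479 + T{\left(-66,-26 - 27 \right)} = -3479 + \left(-26 - 27\right) \left(-66\right) = -3479 - -3498 = -3479 + 3498 = 19$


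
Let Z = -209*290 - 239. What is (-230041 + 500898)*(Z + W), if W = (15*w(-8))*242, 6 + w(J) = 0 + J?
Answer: -30246330333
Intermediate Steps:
Z = -60849 (Z = -60610 - 239 = -60849)
w(J) = -6 + J (w(J) = -6 + (0 + J) = -6 + J)
W = -50820 (W = (15*(-6 - 8))*242 = (15*(-14))*242 = -210*242 = -50820)
(-230041 + 500898)*(Z + W) = (-230041 + 500898)*(-60849 - 50820) = 270857*(-111669) = -30246330333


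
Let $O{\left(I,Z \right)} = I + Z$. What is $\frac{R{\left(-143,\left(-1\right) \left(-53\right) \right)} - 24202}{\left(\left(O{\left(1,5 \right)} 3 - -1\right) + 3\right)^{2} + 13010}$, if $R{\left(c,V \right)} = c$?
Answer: $- \frac{8115}{4498} \approx -1.8041$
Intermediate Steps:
$\frac{R{\left(-143,\left(-1\right) \left(-53\right) \right)} - 24202}{\left(\left(O{\left(1,5 \right)} 3 - -1\right) + 3\right)^{2} + 13010} = \frac{-143 - 24202}{\left(\left(\left(1 + 5\right) 3 - -1\right) + 3\right)^{2} + 13010} = - \frac{24345}{\left(\left(6 \cdot 3 + \left(-3 + 4\right)\right) + 3\right)^{2} + 13010} = - \frac{24345}{\left(\left(18 + 1\right) + 3\right)^{2} + 13010} = - \frac{24345}{\left(19 + 3\right)^{2} + 13010} = - \frac{24345}{22^{2} + 13010} = - \frac{24345}{484 + 13010} = - \frac{24345}{13494} = \left(-24345\right) \frac{1}{13494} = - \frac{8115}{4498}$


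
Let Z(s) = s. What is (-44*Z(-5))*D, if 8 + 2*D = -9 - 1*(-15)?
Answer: -220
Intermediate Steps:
D = -1 (D = -4 + (-9 - 1*(-15))/2 = -4 + (-9 + 15)/2 = -4 + (½)*6 = -4 + 3 = -1)
(-44*Z(-5))*D = -44*(-5)*(-1) = 220*(-1) = -220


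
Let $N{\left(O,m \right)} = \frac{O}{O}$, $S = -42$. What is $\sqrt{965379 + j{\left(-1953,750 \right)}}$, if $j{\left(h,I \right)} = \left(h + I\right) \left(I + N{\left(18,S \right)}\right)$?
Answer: $\sqrt{61926} \approx 248.85$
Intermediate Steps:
$N{\left(O,m \right)} = 1$
$j{\left(h,I \right)} = \left(1 + I\right) \left(I + h\right)$ ($j{\left(h,I \right)} = \left(h + I\right) \left(I + 1\right) = \left(I + h\right) \left(1 + I\right) = \left(1 + I\right) \left(I + h\right)$)
$\sqrt{965379 + j{\left(-1953,750 \right)}} = \sqrt{965379 + \left(750 - 1953 + 750^{2} + 750 \left(-1953\right)\right)} = \sqrt{965379 + \left(750 - 1953 + 562500 - 1464750\right)} = \sqrt{965379 - 903453} = \sqrt{61926}$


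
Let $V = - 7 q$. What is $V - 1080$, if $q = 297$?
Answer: $-3159$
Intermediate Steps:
$V = -2079$ ($V = \left(-7\right) 297 = -2079$)
$V - 1080 = -2079 - 1080 = -3159$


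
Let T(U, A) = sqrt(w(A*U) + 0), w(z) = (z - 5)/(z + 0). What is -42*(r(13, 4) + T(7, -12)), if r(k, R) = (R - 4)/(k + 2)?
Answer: -sqrt(1869) ≈ -43.232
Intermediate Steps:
w(z) = (-5 + z)/z
r(k, R) = (-4 + R)/(2 + k)
T(U, A) = sqrt((-5 + A*U)/(A*U)) (T(U, A) = sqrt((-5 + A*U)/((A*U)) + 0) = sqrt((1/(A*U))*(-5 + A*U) + 0) = sqrt((-5 + A*U)/(A*U) + 0) = sqrt((-5 + A*U)/(A*U)))
-42*(r(13, 4) + T(7, -12)) = -42*((-4 + 4)/(2 + 13) + sqrt(1 - 5/(-12*7))) = -42*(0/15 + sqrt(1 - 5*(-1/12)*1/7)) = -42*((1/15)*0 + sqrt(1 + 5/84)) = -42*(0 + sqrt(89/84)) = -42*(0 + sqrt(1869)/42) = -sqrt(1869)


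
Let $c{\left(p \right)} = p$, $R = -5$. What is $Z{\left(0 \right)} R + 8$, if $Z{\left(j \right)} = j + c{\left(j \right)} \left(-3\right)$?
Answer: $8$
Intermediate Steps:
$Z{\left(j \right)} = - 2 j$ ($Z{\left(j \right)} = j + j \left(-3\right) = j - 3 j = - 2 j$)
$Z{\left(0 \right)} R + 8 = \left(-2\right) 0 \left(-5\right) + 8 = 0 \left(-5\right) + 8 = 0 + 8 = 8$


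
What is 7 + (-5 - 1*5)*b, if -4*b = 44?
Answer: 117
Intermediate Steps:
b = -11 (b = -¼*44 = -11)
7 + (-5 - 1*5)*b = 7 + (-5 - 1*5)*(-11) = 7 + (-5 - 5)*(-11) = 7 - 10*(-11) = 7 + 110 = 117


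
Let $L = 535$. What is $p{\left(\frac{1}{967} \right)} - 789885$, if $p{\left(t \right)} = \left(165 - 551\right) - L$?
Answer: $-790806$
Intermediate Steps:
$p{\left(t \right)} = -921$ ($p{\left(t \right)} = \left(165 - 551\right) - 535 = -386 - 535 = -921$)
$p{\left(\frac{1}{967} \right)} - 789885 = -921 - 789885 = -790806$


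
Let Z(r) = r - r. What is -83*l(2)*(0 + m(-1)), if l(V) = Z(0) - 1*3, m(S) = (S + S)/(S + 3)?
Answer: -249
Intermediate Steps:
Z(r) = 0
m(S) = 2*S/(3 + S) (m(S) = (2*S)/(3 + S) = 2*S/(3 + S))
l(V) = -3 (l(V) = 0 - 1*3 = 0 - 3 = -3)
-83*l(2)*(0 + m(-1)) = -(-249)*(0 + 2*(-1)/(3 - 1)) = -(-249)*(0 + 2*(-1)/2) = -(-249)*(0 + 2*(-1)*(½)) = -(-249)*(0 - 1) = -(-249)*(-1) = -83*3 = -249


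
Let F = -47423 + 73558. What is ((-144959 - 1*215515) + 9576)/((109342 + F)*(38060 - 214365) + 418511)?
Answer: 175449/11942426987 ≈ 1.4691e-5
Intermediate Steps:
F = 26135
((-144959 - 1*215515) + 9576)/((109342 + F)*(38060 - 214365) + 418511) = ((-144959 - 1*215515) + 9576)/((109342 + 26135)*(38060 - 214365) + 418511) = ((-144959 - 215515) + 9576)/(135477*(-176305) + 418511) = (-360474 + 9576)/(-23885272485 + 418511) = -350898/(-23884853974) = -350898*(-1/23884853974) = 175449/11942426987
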